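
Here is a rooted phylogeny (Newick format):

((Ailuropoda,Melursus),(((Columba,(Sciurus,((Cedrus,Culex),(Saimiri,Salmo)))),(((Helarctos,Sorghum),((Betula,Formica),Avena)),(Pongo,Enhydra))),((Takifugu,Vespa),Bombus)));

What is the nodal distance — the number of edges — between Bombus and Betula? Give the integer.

The MRCA of Bombus and Betula is the node subtending (((Columba,(Sciurus,((Cedrus,Culex),(Saimiri,Salmo)))),(((Helarctos,Sorghum),((Betula,Formica),Avena)),(Pongo,Enhydra))),((Takifugu,Vespa),Bombus)).
From Bombus up to that node: 2 branches. From Betula up to the same node: 6 branches. Total: 2 + 6 = 8.

8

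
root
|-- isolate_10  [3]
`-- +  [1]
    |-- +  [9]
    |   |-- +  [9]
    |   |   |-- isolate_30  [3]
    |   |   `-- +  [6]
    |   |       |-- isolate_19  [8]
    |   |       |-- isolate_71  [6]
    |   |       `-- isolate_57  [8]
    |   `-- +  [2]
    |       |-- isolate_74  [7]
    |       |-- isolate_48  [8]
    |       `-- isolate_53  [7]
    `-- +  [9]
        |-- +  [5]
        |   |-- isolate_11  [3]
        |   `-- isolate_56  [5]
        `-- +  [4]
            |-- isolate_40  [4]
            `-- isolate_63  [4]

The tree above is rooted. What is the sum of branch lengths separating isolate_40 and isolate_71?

47

The path runs isolate_40 → … → MRCA → … → isolate_71; the MRCA is the node subtending (((isolate_30,(isolate_19,isolate_71,isolate_57)),(isolate_74,isolate_48,isolate_53)),((isolate_11,isolate_56),(isolate_40,isolate_63))).
Branch lengths along that path: 4 + 4 + 9 + 9 + 9 + 6 + 6 = 47.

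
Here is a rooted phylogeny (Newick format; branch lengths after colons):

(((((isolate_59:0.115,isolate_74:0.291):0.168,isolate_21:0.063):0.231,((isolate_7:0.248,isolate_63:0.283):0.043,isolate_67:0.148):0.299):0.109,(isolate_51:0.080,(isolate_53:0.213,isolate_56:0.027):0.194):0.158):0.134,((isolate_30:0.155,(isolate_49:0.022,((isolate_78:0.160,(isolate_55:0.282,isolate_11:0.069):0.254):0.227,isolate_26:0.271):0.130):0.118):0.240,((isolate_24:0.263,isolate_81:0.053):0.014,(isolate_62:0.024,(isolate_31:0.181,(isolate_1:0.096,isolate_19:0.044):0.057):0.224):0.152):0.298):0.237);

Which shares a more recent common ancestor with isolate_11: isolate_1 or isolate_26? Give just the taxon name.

isolate_26

The MRCA of isolate_11 and isolate_26 subtends ((isolate_78,(isolate_55,isolate_11)),isolate_26) (4 taxa).
The MRCA of isolate_11 and isolate_1 subtends ((isolate_30,(isolate_49,((isolate_78,(isolate_55,isolate_11)),isolate_26))),((isolate_24,isolate_81),(isolate_62,(isolate_31,(isolate_1,isolate_19))))) (12 taxa).
The first is nested inside the second, so isolate_11 shares a more recent common ancestor with isolate_26.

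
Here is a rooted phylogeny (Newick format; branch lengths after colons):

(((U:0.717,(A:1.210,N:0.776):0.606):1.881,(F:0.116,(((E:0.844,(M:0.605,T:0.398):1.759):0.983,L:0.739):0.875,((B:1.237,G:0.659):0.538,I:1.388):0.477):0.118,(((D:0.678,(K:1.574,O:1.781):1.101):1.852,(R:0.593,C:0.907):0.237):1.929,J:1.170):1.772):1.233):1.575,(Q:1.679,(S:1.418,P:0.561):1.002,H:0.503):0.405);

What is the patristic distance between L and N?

The path runs L → … → MRCA → … → N; the MRCA is the node subtending ((U,(A,N)),(F,(((E,(M,T)),L),((B,G),I)),(((D,(K,O)),(R,C)),J))).
Branch lengths along that path: 0.739 + 0.875 + 0.118 + 1.233 + 1.881 + 0.606 + 0.776 = 6.228.

6.228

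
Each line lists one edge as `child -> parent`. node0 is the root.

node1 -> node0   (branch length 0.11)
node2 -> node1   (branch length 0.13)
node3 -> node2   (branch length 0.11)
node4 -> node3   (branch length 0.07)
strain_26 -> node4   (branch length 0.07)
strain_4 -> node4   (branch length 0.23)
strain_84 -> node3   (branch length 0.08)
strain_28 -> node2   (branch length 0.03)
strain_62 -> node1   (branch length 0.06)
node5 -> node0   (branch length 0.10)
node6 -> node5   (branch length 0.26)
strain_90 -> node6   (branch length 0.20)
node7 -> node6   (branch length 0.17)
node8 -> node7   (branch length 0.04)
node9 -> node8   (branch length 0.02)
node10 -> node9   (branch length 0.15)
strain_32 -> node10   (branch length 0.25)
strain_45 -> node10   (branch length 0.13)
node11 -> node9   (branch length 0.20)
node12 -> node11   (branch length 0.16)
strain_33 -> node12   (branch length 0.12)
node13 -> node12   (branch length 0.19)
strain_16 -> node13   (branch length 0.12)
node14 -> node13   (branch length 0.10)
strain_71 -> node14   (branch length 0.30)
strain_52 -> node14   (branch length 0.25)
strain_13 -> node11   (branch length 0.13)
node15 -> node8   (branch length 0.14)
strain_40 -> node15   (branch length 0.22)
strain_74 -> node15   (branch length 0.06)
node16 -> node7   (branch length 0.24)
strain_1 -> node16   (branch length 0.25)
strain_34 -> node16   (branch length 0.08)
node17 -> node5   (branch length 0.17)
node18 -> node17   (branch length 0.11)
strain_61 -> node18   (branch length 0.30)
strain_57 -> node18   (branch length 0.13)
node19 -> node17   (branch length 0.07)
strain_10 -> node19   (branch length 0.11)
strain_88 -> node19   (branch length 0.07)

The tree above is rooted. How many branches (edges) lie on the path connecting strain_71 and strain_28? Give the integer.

13

The MRCA of strain_71 and strain_28 is the root of the tree.
From strain_71 up to that node: 10 branches. From strain_28 up to the same node: 3 branches. Total: 10 + 3 = 13.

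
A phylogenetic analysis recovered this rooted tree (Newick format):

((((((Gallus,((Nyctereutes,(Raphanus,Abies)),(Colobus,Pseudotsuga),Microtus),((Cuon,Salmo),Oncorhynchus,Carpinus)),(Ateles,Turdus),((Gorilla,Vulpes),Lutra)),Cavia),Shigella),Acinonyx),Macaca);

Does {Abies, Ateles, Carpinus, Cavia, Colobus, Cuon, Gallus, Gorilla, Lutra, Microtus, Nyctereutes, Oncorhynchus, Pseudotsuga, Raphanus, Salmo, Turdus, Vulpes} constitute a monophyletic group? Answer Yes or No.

The most recent common ancestor of these taxa subtends (((Gallus,((Nyctereutes,(Raphanus,Abies)),(Colobus,Pseudotsuga),Microtus),((Cuon,Salmo),Oncorhynchus,Carpinus)),(Ateles,Turdus),((Gorilla,Vulpes),Lutra)),Cavia).
That clade has exactly 17 tips — every listed taxon and nothing else — so the group is monophyletic.

Yes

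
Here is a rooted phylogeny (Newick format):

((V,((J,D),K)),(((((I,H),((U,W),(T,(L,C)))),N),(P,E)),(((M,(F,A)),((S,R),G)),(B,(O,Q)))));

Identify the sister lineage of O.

Q

O attaches to the tree at the node subtending (O,Q).
The other lineage descending from that same node — the sister group — is the single tip Q.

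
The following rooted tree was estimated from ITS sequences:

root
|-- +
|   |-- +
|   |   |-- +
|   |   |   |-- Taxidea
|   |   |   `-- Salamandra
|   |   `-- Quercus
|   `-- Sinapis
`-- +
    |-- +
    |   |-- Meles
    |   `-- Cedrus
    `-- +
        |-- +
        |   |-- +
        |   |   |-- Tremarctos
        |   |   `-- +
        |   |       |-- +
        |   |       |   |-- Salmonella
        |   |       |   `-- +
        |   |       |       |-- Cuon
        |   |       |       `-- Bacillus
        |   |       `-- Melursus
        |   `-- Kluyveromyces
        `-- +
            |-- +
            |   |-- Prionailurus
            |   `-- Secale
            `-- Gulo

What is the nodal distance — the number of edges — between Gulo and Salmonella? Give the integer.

7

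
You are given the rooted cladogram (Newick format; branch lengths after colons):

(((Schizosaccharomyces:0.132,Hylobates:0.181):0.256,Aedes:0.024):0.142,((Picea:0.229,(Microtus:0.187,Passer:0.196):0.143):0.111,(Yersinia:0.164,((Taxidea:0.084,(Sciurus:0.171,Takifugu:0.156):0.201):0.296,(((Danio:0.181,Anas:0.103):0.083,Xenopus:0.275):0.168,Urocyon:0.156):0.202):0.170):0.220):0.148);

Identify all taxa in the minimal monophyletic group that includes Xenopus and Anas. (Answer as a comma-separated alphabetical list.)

Tracing Xenopus: it sits inside ((Danio,Anas),Xenopus).
Tracing Anas: it sits inside (Danio,Anas).
The smallest clade enclosing both is ((Danio,Anas),Xenopus); the answer is its 3 terminal taxa in alphabetical order.

Anas, Danio, Xenopus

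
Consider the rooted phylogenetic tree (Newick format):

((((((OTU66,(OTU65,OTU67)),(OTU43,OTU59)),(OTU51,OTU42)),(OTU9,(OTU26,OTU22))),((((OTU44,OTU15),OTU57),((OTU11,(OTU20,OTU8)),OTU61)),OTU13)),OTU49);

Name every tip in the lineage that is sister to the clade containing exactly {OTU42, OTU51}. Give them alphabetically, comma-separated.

The clade containing exactly {OTU42, OTU51} attaches to the tree at the node subtending (((OTU66,(OTU65,OTU67)),(OTU43,OTU59)),(OTU51,OTU42)).
The other lineage descending from that same node — the sister group — is ((OTU66,(OTU65,OTU67)),(OTU43,OTU59)); its 5 tips in alphabetical order are the answer.

OTU43, OTU59, OTU65, OTU66, OTU67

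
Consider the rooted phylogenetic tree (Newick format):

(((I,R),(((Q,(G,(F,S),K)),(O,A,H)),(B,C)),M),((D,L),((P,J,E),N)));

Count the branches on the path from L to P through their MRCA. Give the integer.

5

The MRCA of L and P is the node subtending ((D,L),((P,J,E),N)).
From L up to that node: 2 branches. From P up to the same node: 3 branches. Total: 2 + 3 = 5.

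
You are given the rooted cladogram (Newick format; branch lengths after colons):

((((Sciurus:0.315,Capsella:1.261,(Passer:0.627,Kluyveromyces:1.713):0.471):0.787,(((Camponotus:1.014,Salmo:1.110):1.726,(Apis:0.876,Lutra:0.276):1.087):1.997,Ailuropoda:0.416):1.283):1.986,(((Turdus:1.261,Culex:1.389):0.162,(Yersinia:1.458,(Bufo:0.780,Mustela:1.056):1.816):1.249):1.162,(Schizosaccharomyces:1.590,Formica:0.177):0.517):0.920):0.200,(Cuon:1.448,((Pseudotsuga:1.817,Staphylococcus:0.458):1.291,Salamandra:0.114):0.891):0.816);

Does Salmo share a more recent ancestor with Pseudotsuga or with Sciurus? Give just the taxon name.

The MRCA of Salmo and Sciurus subtends ((Sciurus,Capsella,(Passer,Kluyveromyces)),(((Camponotus,Salmo),(Apis,Lutra)),Ailuropoda)) (9 taxa).
The MRCA of Salmo and Pseudotsuga is the root, subtending the entire tree (20 taxa).
The first is nested inside the second, so Salmo shares a more recent common ancestor with Sciurus.

Sciurus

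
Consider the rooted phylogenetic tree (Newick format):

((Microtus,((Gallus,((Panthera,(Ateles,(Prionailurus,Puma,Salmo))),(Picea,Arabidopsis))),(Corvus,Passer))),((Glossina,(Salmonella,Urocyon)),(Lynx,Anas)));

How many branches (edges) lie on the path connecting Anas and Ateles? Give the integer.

10

The MRCA of Anas and Ateles is the root of the tree.
From Anas up to that node: 3 branches. From Ateles up to the same node: 7 branches. Total: 3 + 7 = 10.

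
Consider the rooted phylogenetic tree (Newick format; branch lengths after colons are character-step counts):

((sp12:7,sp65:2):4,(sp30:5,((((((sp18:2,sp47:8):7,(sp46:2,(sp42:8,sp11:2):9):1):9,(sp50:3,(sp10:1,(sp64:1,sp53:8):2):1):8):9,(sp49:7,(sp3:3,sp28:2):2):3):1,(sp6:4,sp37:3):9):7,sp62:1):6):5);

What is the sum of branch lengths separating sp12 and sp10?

The path runs sp12 → … → MRCA → … → sp10; the MRCA is the root of the tree.
Branch lengths along that path: 7 + 4 + 5 + 6 + 7 + 1 + 9 + 8 + 1 + 1 = 49.

49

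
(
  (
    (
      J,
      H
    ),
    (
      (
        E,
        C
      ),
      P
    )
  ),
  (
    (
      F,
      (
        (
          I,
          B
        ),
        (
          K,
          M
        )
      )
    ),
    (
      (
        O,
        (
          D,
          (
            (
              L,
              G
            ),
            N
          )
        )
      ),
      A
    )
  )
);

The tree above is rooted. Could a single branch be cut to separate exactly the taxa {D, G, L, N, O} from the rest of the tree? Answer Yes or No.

Yes

The most recent common ancestor of these taxa subtends (O,(D,((L,G),N))).
That clade has exactly 5 tips — every listed taxon and nothing else — so the group is monophyletic.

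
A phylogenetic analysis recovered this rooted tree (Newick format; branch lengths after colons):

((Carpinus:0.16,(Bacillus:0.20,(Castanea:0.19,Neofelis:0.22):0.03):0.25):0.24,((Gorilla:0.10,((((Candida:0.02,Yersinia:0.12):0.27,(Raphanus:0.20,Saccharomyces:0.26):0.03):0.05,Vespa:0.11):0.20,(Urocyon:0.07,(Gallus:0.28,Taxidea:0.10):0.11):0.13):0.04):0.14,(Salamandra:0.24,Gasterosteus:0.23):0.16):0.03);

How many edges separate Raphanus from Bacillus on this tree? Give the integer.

10

The MRCA of Raphanus and Bacillus is the root of the tree.
From Raphanus up to that node: 7 branches. From Bacillus up to the same node: 3 branches. Total: 7 + 3 = 10.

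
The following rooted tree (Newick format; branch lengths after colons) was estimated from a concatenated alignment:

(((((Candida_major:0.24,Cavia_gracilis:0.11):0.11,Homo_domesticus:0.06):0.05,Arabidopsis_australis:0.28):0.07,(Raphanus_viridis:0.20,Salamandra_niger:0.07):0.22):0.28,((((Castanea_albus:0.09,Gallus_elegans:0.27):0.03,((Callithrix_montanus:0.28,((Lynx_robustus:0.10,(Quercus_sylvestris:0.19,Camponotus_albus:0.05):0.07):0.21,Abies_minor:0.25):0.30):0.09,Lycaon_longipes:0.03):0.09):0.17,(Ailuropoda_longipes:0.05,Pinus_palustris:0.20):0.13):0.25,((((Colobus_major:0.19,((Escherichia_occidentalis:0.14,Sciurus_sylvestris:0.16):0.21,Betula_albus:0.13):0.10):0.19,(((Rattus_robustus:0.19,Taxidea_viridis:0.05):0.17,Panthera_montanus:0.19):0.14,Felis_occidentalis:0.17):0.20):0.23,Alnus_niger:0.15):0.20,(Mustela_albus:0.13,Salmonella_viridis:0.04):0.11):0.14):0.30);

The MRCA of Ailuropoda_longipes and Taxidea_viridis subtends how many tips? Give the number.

21

The MRCA of Ailuropoda_longipes and Taxidea_viridis is the node subtending ((((Castanea_albus,Gallus_elegans),((Callithrix_montanus,((Lynx_robustus,(Quercus_sylvestris,Camponotus_albus)),Abies_minor)),Lycaon_longipes)),(Ailuropoda_longipes,Pinus_palustris)),((((Colobus_major,((Escherichia_occidentalis,Sciurus_sylvestris),Betula_albus)),(((Rattus_robustus,Taxidea_viridis),Panthera_montanus),Felis_occidentalis)),Alnus_niger),(Mustela_albus,Salmonella_viridis))).
That clade contains 21 terminal taxa: Abies_minor, Ailuropoda_longipes, Alnus_niger, Betula_albus, Callithrix_montanus, Camponotus_albus, Castanea_albus, Colobus_major, Escherichia_occidentalis, Felis_occidentalis, Gallus_elegans, Lycaon_longipes, Lynx_robustus, Mustela_albus, Panthera_montanus, Pinus_palustris, Quercus_sylvestris, Rattus_robustus, Salmonella_viridis, Sciurus_sylvestris, Taxidea_viridis.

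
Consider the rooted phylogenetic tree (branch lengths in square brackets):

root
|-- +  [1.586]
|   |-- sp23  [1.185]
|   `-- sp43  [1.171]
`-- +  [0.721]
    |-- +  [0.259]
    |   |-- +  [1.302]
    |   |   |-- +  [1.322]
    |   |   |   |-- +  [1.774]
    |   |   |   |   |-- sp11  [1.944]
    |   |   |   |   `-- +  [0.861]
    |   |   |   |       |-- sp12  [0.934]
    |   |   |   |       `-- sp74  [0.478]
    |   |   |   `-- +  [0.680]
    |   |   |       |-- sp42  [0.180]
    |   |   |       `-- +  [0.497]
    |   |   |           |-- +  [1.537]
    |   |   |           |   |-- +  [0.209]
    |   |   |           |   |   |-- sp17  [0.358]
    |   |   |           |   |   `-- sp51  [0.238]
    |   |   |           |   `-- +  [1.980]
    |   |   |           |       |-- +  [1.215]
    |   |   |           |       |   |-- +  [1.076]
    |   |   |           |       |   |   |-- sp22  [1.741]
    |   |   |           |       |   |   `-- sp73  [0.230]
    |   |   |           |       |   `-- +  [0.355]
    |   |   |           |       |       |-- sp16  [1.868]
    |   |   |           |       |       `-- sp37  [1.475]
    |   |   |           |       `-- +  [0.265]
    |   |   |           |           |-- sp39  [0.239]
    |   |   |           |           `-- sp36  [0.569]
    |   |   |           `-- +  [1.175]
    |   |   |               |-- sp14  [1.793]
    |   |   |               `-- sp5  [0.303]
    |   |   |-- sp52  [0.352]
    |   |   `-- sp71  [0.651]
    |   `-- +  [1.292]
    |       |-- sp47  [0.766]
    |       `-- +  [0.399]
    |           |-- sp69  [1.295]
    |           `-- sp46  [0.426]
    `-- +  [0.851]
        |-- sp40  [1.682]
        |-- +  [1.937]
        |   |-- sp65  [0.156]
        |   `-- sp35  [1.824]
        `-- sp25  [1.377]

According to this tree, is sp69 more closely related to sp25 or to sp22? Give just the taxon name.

sp22

The MRCA of sp69 and sp22 subtends ((((sp11,(sp12,sp74)),(sp42,(((sp17,sp51),(((sp22,sp73),(sp16,sp37)),(sp39,sp36))),(sp14,sp5)))),sp52,sp71),(sp47,(sp69,sp46))) (19 taxa).
The MRCA of sp69 and sp25 subtends (((((sp11,(sp12,sp74)),(sp42,(((sp17,sp51),(((sp22,sp73),(sp16,sp37)),(sp39,sp36))),(sp14,sp5)))),sp52,sp71),(sp47,(sp69,sp46))),(sp40,(sp65,sp35),sp25)) (23 taxa).
The first is nested inside the second, so sp69 shares a more recent common ancestor with sp22.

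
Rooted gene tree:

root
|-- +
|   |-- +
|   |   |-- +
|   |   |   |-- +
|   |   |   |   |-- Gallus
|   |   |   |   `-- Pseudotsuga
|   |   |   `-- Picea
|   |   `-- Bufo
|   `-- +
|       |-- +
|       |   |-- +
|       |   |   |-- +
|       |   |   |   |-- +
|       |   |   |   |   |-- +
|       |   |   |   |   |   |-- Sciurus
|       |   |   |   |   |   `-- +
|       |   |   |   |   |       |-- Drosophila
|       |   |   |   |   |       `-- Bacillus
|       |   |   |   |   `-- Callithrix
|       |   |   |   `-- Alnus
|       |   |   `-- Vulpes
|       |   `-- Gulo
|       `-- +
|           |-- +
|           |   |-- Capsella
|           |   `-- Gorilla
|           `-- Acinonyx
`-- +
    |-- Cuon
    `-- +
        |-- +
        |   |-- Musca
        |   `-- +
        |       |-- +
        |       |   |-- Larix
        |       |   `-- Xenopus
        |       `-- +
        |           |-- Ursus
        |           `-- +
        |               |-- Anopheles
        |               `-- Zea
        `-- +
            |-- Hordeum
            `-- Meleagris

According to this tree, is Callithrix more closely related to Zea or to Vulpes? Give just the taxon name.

Vulpes

The MRCA of Callithrix and Vulpes subtends ((((Sciurus,(Drosophila,Bacillus)),Callithrix),Alnus),Vulpes) (6 taxa).
The MRCA of Callithrix and Zea is the root, subtending the entire tree (23 taxa).
The first is nested inside the second, so Callithrix shares a more recent common ancestor with Vulpes.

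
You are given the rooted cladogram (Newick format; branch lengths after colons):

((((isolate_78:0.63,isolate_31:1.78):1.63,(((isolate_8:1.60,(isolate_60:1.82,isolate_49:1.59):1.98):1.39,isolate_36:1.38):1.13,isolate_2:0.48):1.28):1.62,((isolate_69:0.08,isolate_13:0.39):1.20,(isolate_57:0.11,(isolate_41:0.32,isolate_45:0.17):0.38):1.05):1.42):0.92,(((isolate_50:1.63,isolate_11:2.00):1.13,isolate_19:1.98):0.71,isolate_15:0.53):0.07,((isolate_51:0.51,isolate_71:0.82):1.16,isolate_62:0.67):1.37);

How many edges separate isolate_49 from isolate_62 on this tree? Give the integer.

The MRCA of isolate_49 and isolate_62 is the root of the tree.
From isolate_49 up to that node: 7 branches. From isolate_62 up to the same node: 2 branches. Total: 7 + 2 = 9.

9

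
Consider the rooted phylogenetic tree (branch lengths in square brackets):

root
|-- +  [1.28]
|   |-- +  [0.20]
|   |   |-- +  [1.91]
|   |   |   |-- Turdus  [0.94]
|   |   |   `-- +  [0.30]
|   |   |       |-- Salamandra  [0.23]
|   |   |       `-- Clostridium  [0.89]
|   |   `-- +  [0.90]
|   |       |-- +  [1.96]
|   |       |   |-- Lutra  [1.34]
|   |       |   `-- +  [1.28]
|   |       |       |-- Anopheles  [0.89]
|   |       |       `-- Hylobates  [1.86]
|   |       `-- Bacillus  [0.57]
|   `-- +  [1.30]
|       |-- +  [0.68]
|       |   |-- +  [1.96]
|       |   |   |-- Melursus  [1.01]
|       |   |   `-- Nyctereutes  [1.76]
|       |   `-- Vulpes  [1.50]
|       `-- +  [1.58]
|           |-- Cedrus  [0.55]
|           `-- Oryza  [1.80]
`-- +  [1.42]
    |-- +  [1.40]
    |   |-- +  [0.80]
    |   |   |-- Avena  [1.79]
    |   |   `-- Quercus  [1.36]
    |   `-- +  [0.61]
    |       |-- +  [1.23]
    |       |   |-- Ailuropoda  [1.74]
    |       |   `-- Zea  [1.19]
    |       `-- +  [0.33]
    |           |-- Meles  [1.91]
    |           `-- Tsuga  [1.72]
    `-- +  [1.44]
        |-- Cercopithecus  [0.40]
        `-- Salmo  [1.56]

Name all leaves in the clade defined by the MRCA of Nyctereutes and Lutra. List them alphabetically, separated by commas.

Tracing Nyctereutes: it sits inside (Melursus,Nyctereutes).
Tracing Lutra: it sits inside (Lutra,(Anopheles,Hylobates)).
The smallest clade enclosing both is (((Turdus,(Salamandra,Clostridium)),((Lutra,(Anopheles,Hylobates)),Bacillus)),(((Melursus,Nyctereutes),Vulpes),(Cedrus,Oryza))); the answer is its 12 terminal taxa in alphabetical order.

Anopheles, Bacillus, Cedrus, Clostridium, Hylobates, Lutra, Melursus, Nyctereutes, Oryza, Salamandra, Turdus, Vulpes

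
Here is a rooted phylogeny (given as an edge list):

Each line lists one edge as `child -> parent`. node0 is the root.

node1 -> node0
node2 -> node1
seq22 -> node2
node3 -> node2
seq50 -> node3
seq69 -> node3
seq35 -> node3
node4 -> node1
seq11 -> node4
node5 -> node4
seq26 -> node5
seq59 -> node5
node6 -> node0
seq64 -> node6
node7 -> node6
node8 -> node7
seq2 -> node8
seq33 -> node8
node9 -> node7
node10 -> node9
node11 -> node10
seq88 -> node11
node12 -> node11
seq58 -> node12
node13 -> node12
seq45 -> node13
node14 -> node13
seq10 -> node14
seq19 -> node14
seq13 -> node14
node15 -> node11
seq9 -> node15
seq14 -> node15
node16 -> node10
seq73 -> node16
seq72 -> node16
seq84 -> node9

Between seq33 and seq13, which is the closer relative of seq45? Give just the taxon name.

seq13

The MRCA of seq45 and seq13 subtends (seq45,(seq10,seq19,seq13)) (4 taxa).
The MRCA of seq45 and seq33 subtends ((seq2,seq33),(((seq88,(seq58,(seq45,(seq10,seq19,seq13))),(seq9,seq14)),(seq73,seq72)),seq84)) (13 taxa).
The first is nested inside the second, so seq45 shares a more recent common ancestor with seq13.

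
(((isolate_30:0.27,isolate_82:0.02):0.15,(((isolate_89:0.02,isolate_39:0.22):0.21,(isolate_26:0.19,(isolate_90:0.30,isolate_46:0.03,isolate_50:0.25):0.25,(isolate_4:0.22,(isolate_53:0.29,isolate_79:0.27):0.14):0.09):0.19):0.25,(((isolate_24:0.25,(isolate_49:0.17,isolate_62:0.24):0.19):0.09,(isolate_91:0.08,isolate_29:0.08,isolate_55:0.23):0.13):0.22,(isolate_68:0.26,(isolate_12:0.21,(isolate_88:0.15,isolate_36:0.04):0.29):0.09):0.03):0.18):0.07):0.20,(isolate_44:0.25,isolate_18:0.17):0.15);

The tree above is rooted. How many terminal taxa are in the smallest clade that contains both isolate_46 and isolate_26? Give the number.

The MRCA of isolate_46 and isolate_26 is the node subtending (isolate_26,(isolate_90,isolate_46,isolate_50),(isolate_4,(isolate_53,isolate_79))).
That clade contains 7 terminal taxa: isolate_26, isolate_4, isolate_46, isolate_50, isolate_53, isolate_79, isolate_90.

7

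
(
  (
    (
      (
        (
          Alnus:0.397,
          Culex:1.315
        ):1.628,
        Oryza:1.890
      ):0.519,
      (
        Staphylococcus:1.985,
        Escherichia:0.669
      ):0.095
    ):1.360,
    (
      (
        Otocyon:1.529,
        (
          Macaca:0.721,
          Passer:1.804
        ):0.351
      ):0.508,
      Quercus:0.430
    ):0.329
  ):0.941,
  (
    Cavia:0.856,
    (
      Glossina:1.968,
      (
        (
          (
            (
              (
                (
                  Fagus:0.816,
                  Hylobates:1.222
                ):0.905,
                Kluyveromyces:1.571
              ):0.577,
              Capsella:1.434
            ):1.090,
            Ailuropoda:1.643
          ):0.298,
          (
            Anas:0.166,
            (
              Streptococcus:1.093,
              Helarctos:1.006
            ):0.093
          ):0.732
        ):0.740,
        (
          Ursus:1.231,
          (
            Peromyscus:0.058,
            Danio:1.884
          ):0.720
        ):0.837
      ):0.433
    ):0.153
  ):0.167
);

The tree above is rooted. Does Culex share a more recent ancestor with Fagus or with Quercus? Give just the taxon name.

Quercus

The MRCA of Culex and Quercus subtends ((((Alnus,Culex),Oryza),(Staphylococcus,Escherichia)),((Otocyon,(Macaca,Passer)),Quercus)) (9 taxa).
The MRCA of Culex and Fagus is the root, subtending the entire tree (22 taxa).
The first is nested inside the second, so Culex shares a more recent common ancestor with Quercus.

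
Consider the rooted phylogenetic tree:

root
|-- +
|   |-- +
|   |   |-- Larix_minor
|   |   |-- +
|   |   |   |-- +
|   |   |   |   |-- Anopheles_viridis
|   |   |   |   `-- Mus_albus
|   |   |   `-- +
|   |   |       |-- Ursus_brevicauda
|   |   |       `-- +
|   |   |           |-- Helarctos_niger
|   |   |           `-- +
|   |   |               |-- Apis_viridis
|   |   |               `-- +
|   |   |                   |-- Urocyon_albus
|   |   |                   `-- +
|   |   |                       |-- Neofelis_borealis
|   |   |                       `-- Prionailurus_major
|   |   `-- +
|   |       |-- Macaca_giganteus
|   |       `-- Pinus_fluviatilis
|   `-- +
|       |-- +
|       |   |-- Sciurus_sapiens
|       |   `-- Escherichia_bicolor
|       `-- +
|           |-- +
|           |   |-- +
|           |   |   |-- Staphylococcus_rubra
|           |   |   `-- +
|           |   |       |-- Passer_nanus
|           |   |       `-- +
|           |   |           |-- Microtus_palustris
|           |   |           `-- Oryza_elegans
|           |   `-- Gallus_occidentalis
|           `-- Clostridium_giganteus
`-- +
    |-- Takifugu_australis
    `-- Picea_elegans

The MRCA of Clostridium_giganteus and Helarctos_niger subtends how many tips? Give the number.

19

The MRCA of Clostridium_giganteus and Helarctos_niger is the node subtending ((Larix_minor,((Anopheles_viridis,Mus_albus),(Ursus_brevicauda,(Helarctos_niger,(Apis_viridis,(Urocyon_albus,(Neofelis_borealis,Prionailurus_major)))))),(Macaca_giganteus,Pinus_fluviatilis)),((Sciurus_sapiens,Escherichia_bicolor),(((Staphylococcus_rubra,(Passer_nanus,(Microtus_palustris,Oryza_elegans))),Gallus_occidentalis),Clostridium_giganteus))).
That clade contains 19 terminal taxa: Anopheles_viridis, Apis_viridis, Clostridium_giganteus, Escherichia_bicolor, Gallus_occidentalis, Helarctos_niger, Larix_minor, Macaca_giganteus, Microtus_palustris, Mus_albus, Neofelis_borealis, Oryza_elegans, Passer_nanus, Pinus_fluviatilis, Prionailurus_major, Sciurus_sapiens, Staphylococcus_rubra, Urocyon_albus, Ursus_brevicauda.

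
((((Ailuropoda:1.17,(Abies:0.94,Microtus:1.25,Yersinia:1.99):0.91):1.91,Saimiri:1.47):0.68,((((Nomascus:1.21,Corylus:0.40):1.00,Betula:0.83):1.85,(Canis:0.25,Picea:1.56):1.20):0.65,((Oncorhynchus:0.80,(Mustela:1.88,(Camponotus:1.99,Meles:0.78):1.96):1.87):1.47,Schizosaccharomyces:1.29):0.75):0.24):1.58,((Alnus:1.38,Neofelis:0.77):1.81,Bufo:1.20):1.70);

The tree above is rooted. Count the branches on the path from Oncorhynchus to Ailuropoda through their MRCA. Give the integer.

7

The MRCA of Oncorhynchus and Ailuropoda is the node subtending (((Ailuropoda,(Abies,Microtus,Yersinia)),Saimiri),((((Nomascus,Corylus),Betula),(Canis,Picea)),((Oncorhynchus,(Mustela,(Camponotus,Meles))),Schizosaccharomyces))).
From Oncorhynchus up to that node: 4 branches. From Ailuropoda up to the same node: 3 branches. Total: 4 + 3 = 7.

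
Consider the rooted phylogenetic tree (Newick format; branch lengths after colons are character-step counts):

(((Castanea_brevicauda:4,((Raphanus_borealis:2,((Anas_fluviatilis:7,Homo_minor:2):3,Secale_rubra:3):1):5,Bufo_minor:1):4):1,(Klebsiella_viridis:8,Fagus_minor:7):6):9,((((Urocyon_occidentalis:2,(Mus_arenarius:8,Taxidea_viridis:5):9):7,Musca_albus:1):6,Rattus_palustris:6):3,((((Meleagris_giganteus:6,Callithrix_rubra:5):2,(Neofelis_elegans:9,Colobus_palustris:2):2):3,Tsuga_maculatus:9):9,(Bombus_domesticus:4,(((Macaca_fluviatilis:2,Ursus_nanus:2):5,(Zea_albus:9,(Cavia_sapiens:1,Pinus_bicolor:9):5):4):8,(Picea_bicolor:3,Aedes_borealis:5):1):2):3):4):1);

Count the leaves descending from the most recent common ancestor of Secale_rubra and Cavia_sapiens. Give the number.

The MRCA of Secale_rubra and Cavia_sapiens is the root, so the clade is the entire tree.
That clade contains 26 terminal taxa: Aedes_borealis, Anas_fluviatilis, Bombus_domesticus, Bufo_minor, Callithrix_rubra, Castanea_brevicauda, Cavia_sapiens, Colobus_palustris, Fagus_minor, Homo_minor, Klebsiella_viridis, Macaca_fluviatilis, Meleagris_giganteus, Mus_arenarius, Musca_albus, Neofelis_elegans, Picea_bicolor, Pinus_bicolor, Raphanus_borealis, Rattus_palustris, Secale_rubra, Taxidea_viridis, Tsuga_maculatus, Urocyon_occidentalis, Ursus_nanus, Zea_albus.

26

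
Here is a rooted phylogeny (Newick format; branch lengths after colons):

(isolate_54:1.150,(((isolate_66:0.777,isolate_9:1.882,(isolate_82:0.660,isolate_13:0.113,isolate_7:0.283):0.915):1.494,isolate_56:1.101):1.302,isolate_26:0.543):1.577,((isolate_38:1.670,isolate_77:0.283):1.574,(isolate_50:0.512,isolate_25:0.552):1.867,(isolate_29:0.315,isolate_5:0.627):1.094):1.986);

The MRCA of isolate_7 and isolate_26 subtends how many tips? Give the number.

7

The MRCA of isolate_7 and isolate_26 is the node subtending (((isolate_66,isolate_9,(isolate_82,isolate_13,isolate_7)),isolate_56),isolate_26).
That clade contains 7 terminal taxa: isolate_13, isolate_26, isolate_56, isolate_66, isolate_7, isolate_82, isolate_9.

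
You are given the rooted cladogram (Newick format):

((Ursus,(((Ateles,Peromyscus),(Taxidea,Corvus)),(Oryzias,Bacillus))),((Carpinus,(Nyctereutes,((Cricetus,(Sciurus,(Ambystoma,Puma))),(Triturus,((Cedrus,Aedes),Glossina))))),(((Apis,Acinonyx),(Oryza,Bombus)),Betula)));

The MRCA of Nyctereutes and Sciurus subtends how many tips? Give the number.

The MRCA of Nyctereutes and Sciurus is the node subtending (Nyctereutes,((Cricetus,(Sciurus,(Ambystoma,Puma))),(Triturus,((Cedrus,Aedes),Glossina)))).
That clade contains 9 terminal taxa: Aedes, Ambystoma, Cedrus, Cricetus, Glossina, Nyctereutes, Puma, Sciurus, Triturus.

9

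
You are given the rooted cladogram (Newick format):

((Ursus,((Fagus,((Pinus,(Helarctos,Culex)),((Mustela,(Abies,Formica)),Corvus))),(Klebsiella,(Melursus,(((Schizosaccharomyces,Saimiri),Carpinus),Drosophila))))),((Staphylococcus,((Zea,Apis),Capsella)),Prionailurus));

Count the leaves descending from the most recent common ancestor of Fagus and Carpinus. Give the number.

The MRCA of Fagus and Carpinus is the node subtending ((Fagus,((Pinus,(Helarctos,Culex)),((Mustela,(Abies,Formica)),Corvus))),(Klebsiella,(Melursus,(((Schizosaccharomyces,Saimiri),Carpinus),Drosophila)))).
That clade contains 14 terminal taxa: Abies, Carpinus, Corvus, Culex, Drosophila, Fagus, Formica, Helarctos, Klebsiella, Melursus, Mustela, Pinus, Saimiri, Schizosaccharomyces.

14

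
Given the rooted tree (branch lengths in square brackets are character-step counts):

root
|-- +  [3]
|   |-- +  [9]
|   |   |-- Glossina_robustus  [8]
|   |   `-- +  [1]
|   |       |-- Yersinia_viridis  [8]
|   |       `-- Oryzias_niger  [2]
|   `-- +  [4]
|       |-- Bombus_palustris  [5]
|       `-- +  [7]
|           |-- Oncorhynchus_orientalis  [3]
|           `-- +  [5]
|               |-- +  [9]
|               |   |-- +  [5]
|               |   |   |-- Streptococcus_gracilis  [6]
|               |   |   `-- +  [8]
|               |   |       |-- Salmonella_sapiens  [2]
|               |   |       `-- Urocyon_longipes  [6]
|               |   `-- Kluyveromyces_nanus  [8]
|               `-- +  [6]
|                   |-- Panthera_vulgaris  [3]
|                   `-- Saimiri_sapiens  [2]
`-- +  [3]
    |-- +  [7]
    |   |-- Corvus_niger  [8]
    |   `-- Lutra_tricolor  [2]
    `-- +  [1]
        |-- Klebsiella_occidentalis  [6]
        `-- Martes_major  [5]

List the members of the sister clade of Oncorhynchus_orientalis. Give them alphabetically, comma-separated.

Kluyveromyces_nanus, Panthera_vulgaris, Saimiri_sapiens, Salmonella_sapiens, Streptococcus_gracilis, Urocyon_longipes

Oncorhynchus_orientalis attaches to the tree at the node subtending (Oncorhynchus_orientalis,(((Streptococcus_gracilis,(Salmonella_sapiens,Urocyon_longipes)),Kluyveromyces_nanus),(Panthera_vulgaris,Saimiri_sapiens))).
The other lineage descending from that same node — the sister group — is (((Streptococcus_gracilis,(Salmonella_sapiens,Urocyon_longipes)),Kluyveromyces_nanus),(Panthera_vulgaris,Saimiri_sapiens)); its 6 tips in alphabetical order are the answer.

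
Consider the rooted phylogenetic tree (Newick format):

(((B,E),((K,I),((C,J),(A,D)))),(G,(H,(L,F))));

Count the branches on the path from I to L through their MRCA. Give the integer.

8

The MRCA of I and L is the root of the tree.
From I up to that node: 4 branches. From L up to the same node: 4 branches. Total: 4 + 4 = 8.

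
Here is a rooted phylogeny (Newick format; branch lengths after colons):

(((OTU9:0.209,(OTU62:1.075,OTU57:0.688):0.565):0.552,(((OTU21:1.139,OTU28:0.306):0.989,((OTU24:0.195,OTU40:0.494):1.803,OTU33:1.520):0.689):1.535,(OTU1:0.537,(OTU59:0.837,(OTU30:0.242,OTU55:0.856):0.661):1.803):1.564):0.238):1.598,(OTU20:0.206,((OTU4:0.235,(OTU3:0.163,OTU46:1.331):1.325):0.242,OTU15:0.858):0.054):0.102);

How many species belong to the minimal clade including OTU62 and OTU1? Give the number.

12

The MRCA of OTU62 and OTU1 is the node subtending ((OTU9,(OTU62,OTU57)),(((OTU21,OTU28),((OTU24,OTU40),OTU33)),(OTU1,(OTU59,(OTU30,OTU55))))).
That clade contains 12 terminal taxa: OTU1, OTU21, OTU24, OTU28, OTU30, OTU33, OTU40, OTU55, OTU57, OTU59, OTU62, OTU9.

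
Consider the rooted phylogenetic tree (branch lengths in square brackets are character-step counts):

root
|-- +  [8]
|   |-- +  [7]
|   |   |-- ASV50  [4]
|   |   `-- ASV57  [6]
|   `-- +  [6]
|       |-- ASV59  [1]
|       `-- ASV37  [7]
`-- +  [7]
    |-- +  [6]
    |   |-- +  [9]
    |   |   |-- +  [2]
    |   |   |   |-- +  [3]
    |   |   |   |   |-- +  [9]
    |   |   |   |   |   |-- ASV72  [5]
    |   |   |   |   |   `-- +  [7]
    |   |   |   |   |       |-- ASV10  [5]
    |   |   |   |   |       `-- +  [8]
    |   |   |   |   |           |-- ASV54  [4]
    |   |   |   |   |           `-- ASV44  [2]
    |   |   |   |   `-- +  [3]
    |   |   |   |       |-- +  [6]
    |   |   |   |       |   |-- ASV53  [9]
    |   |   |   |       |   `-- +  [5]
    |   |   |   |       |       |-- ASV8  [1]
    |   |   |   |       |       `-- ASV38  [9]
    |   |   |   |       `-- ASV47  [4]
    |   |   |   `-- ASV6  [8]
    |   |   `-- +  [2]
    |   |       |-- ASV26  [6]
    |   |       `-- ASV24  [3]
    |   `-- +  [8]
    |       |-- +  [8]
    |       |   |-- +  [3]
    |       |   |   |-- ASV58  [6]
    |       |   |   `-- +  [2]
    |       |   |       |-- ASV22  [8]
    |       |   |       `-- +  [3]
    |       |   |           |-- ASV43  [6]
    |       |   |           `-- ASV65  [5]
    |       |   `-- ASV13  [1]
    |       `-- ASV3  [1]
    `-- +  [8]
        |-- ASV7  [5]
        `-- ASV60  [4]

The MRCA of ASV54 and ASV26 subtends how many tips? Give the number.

11

The MRCA of ASV54 and ASV26 is the node subtending ((((ASV72,(ASV10,(ASV54,ASV44))),((ASV53,(ASV8,ASV38)),ASV47)),ASV6),(ASV26,ASV24)).
That clade contains 11 terminal taxa: ASV10, ASV24, ASV26, ASV38, ASV44, ASV47, ASV53, ASV54, ASV6, ASV72, ASV8.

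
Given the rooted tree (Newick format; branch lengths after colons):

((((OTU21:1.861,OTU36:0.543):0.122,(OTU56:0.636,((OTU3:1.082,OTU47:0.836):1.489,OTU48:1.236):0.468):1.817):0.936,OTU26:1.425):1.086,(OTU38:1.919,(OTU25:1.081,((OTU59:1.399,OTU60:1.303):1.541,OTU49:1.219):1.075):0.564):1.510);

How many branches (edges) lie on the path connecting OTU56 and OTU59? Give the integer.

The MRCA of OTU56 and OTU59 is the root of the tree.
From OTU56 up to that node: 4 branches. From OTU59 up to the same node: 5 branches. Total: 4 + 5 = 9.

9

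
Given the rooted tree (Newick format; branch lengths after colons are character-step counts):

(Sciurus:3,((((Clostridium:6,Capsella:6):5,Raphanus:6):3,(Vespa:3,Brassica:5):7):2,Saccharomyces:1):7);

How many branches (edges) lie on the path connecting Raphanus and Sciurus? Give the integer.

5

The MRCA of Raphanus and Sciurus is the root of the tree.
From Raphanus up to that node: 4 branches. From Sciurus up to the same node: 1 branch. Total: 4 + 1 = 5.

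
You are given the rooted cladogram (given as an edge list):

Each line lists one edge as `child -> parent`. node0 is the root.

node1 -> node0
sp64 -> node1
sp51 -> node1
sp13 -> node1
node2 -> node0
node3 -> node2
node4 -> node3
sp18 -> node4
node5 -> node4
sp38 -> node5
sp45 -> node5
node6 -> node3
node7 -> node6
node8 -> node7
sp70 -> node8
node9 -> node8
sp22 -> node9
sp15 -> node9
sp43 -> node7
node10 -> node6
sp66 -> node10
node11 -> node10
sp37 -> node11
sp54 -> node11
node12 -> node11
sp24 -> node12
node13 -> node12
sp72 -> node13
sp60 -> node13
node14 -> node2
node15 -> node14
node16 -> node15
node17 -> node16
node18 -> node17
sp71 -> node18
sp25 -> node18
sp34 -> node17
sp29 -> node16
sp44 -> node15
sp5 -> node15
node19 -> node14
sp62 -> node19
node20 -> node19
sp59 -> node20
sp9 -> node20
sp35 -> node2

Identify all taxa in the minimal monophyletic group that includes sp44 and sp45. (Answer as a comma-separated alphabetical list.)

Tracing sp44: it sits inside ((((sp71,sp25),sp34),sp29),sp44,sp5).
Tracing sp45: it sits inside (sp38,sp45).
The smallest clade enclosing both is (((sp18,(sp38,sp45)),(((sp70,(sp22,sp15)),sp43),(sp66,(sp37,sp54,(sp24,(sp72,sp60)))))),(((((sp71,sp25),sp34),sp29),sp44,sp5),(sp62,(sp59,sp9))),sp35); the answer is its 23 terminal taxa in alphabetical order.

sp15, sp18, sp22, sp24, sp25, sp29, sp34, sp35, sp37, sp38, sp43, sp44, sp45, sp5, sp54, sp59, sp60, sp62, sp66, sp70, sp71, sp72, sp9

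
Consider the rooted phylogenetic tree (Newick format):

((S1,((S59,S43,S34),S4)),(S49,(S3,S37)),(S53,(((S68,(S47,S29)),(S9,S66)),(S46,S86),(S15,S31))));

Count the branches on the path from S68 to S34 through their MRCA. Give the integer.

The MRCA of S68 and S34 is the root of the tree.
From S68 up to that node: 5 branches. From S34 up to the same node: 4 branches. Total: 5 + 4 = 9.

9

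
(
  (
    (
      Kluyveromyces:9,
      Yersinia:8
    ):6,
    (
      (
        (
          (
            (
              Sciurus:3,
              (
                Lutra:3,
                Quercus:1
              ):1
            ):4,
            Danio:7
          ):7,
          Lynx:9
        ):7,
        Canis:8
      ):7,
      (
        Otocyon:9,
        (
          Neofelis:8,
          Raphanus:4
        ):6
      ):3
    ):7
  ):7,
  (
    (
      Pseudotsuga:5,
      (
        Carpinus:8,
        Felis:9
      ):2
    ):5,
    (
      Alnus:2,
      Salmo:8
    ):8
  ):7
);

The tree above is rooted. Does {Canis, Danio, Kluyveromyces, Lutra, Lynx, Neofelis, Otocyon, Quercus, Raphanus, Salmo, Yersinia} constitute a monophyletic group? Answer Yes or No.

The MRCA of the listed taxa is the root, so the smallest clade containing them is the whole tree.
That clade also contains Alnus, Carpinus, Felis, Pseudotsuga, Sciurus, which are not in the proposed group, so the group is not monophyletic.

No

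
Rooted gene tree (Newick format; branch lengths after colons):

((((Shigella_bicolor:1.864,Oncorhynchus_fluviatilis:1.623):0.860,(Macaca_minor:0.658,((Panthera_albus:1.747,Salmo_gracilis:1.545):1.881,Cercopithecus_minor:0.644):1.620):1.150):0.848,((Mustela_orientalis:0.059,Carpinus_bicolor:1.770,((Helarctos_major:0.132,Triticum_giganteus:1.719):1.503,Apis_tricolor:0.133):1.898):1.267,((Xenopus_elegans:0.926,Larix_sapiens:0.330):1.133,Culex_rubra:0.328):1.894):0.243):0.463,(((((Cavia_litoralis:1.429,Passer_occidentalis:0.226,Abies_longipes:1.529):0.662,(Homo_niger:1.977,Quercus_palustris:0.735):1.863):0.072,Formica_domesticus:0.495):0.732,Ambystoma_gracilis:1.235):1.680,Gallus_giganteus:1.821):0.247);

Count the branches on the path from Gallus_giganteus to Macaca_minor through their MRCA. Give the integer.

The MRCA of Gallus_giganteus and Macaca_minor is the root of the tree.
From Gallus_giganteus up to that node: 2 branches. From Macaca_minor up to the same node: 4 branches. Total: 2 + 4 = 6.

6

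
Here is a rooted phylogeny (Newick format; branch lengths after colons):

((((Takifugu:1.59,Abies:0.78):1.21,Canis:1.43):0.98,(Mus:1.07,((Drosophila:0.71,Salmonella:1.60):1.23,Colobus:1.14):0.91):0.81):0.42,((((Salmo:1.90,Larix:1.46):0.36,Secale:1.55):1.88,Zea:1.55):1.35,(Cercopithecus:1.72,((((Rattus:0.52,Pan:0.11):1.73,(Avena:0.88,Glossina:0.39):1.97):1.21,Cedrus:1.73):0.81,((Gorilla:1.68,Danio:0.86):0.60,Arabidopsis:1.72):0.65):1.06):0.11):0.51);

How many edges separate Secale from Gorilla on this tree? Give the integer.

The MRCA of Secale and Gorilla is the node subtending ((((Salmo,Larix),Secale),Zea),(Cercopithecus,((((Rattus,Pan),(Avena,Glossina)),Cedrus),((Gorilla,Danio),Arabidopsis)))).
From Secale up to that node: 3 branches. From Gorilla up to the same node: 5 branches. Total: 3 + 5 = 8.

8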